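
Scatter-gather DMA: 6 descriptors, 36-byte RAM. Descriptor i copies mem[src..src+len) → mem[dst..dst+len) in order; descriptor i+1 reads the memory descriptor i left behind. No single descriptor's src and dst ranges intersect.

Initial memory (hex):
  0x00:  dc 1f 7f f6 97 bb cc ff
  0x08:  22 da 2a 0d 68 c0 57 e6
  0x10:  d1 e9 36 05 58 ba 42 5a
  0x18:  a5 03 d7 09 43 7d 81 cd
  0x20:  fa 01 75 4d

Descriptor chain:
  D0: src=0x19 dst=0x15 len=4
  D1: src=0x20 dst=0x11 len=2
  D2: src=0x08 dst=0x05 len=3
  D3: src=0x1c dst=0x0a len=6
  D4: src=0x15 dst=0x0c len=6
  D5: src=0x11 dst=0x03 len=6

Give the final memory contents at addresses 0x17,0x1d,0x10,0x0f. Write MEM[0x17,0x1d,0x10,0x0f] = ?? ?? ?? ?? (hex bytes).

[0] 0x19->0x15 len=4 : 03 d7 09 43
[1] 0x20->0x11 len=2 : fa 01
[2] 0x08->0x05 len=3 : 22 da 2a
[3] 0x1c->0x0a len=6 : 43 7d 81 cd fa 01
[4] 0x15->0x0c len=6 : 03 d7 09 43 03 d7
[5] 0x11->0x03 len=6 : d7 01 05 58 03 d7
query mem[0x17]=0x09, mem[0x1d]=0x7d, mem[0x10]=0x03, mem[0x0f]=0x43

MEM[0x17,0x1d,0x10,0x0f] = 09 7d 03 43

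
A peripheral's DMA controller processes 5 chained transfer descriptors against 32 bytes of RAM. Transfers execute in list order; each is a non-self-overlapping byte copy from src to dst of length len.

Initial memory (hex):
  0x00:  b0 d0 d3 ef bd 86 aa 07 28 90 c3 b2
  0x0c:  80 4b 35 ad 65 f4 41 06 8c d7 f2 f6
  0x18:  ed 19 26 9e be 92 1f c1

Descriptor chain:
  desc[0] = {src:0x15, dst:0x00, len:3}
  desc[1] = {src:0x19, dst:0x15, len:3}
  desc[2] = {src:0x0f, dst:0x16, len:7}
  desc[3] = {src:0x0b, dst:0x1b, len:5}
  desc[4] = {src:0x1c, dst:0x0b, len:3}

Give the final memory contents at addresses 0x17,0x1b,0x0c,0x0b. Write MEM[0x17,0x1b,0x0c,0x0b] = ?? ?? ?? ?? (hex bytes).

MEM[0x17,0x1b,0x0c,0x0b] = 65 b2 4b 80

  after D0: wrote 3B at 0x00 = d7f2f6
  after D1: wrote 3B at 0x15 = 19269e
  after D2: wrote 7B at 0x16 = ad65f441068c19
  after D3: wrote 5B at 0x1b = b2804b35ad
  after D4: wrote 3B at 0x0b = 804b35
query mem[0x17]=0x65, mem[0x1b]=0xb2, mem[0x0c]=0x4b, mem[0x0b]=0x80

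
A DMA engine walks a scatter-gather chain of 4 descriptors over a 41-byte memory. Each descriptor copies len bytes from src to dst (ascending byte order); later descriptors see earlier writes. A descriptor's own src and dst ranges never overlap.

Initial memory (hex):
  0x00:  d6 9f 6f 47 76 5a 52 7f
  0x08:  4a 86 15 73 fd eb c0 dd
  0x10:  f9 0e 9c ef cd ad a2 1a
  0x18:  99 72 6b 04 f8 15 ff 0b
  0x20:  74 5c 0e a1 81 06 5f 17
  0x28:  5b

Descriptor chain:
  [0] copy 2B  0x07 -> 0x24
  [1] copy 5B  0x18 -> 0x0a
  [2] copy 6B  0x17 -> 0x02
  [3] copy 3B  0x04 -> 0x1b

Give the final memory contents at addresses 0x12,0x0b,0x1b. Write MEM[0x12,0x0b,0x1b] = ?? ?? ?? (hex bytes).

MEM[0x12,0x0b,0x1b] = 9c 72 72

#0 dst[0x24+2] := {0x7f,0x4a}
#1 dst[0x0a+5] := {0x99,0x72,0x6b,0x04,0xf8}
#2 dst[0x02+6] := {0x1a,0x99,0x72,0x6b,0x04,0xf8}
#3 dst[0x1b+3] := {0x72,0x6b,0x04}
query mem[0x12]=0x9c, mem[0x0b]=0x72, mem[0x1b]=0x72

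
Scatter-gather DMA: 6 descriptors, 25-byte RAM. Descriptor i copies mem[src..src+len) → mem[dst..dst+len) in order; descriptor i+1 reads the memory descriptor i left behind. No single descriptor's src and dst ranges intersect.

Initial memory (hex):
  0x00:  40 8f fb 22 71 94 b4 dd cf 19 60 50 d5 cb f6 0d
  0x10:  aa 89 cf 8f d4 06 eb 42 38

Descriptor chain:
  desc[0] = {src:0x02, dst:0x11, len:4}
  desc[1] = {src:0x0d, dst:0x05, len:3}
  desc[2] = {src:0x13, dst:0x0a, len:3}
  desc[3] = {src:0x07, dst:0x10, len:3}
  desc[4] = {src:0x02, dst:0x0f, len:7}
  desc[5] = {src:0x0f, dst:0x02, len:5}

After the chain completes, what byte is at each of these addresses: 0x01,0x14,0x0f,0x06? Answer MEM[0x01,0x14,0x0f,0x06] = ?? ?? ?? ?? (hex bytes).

MEM[0x01,0x14,0x0f,0x06] = 8f 0d fb f6

D0: mem[0x11..0x14] <- [fb 22 71 94]
D1: mem[0x05..0x07] <- [cb f6 0d]
D2: mem[0x0a..0x0c] <- [71 94 06]
D3: mem[0x10..0x12] <- [0d cf 19]
D4: mem[0x0f..0x15] <- [fb 22 71 cb f6 0d cf]
D5: mem[0x02..0x06] <- [fb 22 71 cb f6]
query mem[0x01]=0x8f, mem[0x14]=0x0d, mem[0x0f]=0xfb, mem[0x06]=0xf6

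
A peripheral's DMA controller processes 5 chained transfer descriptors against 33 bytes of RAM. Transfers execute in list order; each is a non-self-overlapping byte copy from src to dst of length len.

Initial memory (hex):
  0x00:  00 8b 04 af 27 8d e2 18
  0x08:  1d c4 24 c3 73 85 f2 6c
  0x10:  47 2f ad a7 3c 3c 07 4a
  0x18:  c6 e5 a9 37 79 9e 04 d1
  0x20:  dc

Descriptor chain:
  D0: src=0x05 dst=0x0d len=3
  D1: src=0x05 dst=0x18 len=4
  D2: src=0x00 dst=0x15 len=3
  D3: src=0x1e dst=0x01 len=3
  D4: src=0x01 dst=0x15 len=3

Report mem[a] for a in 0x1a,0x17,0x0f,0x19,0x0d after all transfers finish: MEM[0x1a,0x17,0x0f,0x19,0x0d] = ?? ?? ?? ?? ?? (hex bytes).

MEM[0x1a,0x17,0x0f,0x19,0x0d] = 18 dc 18 e2 8d

  after D0: wrote 3B at 0x0d = 8de218
  after D1: wrote 4B at 0x18 = 8de2181d
  after D2: wrote 3B at 0x15 = 008b04
  after D3: wrote 3B at 0x01 = 04d1dc
  after D4: wrote 3B at 0x15 = 04d1dc
query mem[0x1a]=0x18, mem[0x17]=0xdc, mem[0x0f]=0x18, mem[0x19]=0xe2, mem[0x0d]=0x8d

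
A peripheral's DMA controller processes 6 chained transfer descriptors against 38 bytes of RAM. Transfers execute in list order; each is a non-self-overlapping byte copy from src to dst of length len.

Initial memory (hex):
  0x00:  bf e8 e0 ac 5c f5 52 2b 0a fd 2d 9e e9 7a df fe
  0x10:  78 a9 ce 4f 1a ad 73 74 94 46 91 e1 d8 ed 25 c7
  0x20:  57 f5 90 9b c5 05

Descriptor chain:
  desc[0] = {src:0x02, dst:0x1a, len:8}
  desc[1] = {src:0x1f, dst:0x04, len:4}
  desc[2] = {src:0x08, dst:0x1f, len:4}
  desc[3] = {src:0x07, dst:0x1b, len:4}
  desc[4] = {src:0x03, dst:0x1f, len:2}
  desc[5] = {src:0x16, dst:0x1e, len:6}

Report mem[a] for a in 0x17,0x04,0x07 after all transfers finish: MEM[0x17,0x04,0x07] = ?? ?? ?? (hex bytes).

D0: mem[0x1a..0x21] <- [e0 ac 5c f5 52 2b 0a fd]
D1: mem[0x04..0x07] <- [2b 0a fd 90]
D2: mem[0x1f..0x22] <- [0a fd 2d 9e]
D3: mem[0x1b..0x1e] <- [90 0a fd 2d]
D4: mem[0x1f..0x20] <- [ac 2b]
D5: mem[0x1e..0x23] <- [73 74 94 46 e0 90]
query mem[0x17]=0x74, mem[0x04]=0x2b, mem[0x07]=0x90

MEM[0x17,0x04,0x07] = 74 2b 90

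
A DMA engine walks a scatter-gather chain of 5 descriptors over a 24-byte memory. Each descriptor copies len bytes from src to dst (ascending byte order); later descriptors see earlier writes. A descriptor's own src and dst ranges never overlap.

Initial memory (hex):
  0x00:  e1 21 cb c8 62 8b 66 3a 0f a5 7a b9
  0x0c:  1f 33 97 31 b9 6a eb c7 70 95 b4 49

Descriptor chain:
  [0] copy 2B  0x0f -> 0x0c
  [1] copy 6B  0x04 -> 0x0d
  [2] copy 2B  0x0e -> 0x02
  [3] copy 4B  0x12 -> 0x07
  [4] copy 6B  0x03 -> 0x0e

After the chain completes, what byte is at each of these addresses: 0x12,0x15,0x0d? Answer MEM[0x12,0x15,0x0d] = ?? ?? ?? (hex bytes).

#0 dst[0x0c+2] := {0x31,0xb9}
#1 dst[0x0d+6] := {0x62,0x8b,0x66,0x3a,0x0f,0xa5}
#2 dst[0x02+2] := {0x8b,0x66}
#3 dst[0x07+4] := {0xa5,0xc7,0x70,0x95}
#4 dst[0x0e+6] := {0x66,0x62,0x8b,0x66,0xa5,0xc7}
query mem[0x12]=0xa5, mem[0x15]=0x95, mem[0x0d]=0x62

MEM[0x12,0x15,0x0d] = a5 95 62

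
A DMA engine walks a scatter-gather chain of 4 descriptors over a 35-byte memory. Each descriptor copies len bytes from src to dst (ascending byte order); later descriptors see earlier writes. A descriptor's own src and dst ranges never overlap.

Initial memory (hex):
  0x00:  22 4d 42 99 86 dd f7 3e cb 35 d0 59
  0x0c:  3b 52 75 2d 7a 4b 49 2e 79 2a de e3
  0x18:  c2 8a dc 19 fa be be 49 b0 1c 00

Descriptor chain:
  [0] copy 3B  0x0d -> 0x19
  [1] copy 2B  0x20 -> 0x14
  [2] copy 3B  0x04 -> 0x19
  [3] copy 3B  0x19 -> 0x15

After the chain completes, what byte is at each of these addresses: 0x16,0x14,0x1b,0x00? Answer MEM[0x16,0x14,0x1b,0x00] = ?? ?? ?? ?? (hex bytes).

[0] 0x0d->0x19 len=3 : 52 75 2d
[1] 0x20->0x14 len=2 : b0 1c
[2] 0x04->0x19 len=3 : 86 dd f7
[3] 0x19->0x15 len=3 : 86 dd f7
query mem[0x16]=0xdd, mem[0x14]=0xb0, mem[0x1b]=0xf7, mem[0x00]=0x22

MEM[0x16,0x14,0x1b,0x00] = dd b0 f7 22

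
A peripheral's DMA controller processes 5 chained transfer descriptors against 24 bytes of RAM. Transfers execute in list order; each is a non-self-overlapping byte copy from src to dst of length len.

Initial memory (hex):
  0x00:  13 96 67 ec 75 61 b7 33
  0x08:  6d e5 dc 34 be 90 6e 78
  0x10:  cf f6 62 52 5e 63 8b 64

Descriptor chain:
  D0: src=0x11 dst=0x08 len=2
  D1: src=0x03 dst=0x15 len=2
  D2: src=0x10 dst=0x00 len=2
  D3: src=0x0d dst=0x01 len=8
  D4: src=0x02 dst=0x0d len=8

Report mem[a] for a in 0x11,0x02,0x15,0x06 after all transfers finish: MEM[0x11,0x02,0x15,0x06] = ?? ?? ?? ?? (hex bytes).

MEM[0x11,0x02,0x15,0x06] = 62 6e ec 62

[0] 0x11->0x08 len=2 : f6 62
[1] 0x03->0x15 len=2 : ec 75
[2] 0x10->0x00 len=2 : cf f6
[3] 0x0d->0x01 len=8 : 90 6e 78 cf f6 62 52 5e
[4] 0x02->0x0d len=8 : 6e 78 cf f6 62 52 5e 62
query mem[0x11]=0x62, mem[0x02]=0x6e, mem[0x15]=0xec, mem[0x06]=0x62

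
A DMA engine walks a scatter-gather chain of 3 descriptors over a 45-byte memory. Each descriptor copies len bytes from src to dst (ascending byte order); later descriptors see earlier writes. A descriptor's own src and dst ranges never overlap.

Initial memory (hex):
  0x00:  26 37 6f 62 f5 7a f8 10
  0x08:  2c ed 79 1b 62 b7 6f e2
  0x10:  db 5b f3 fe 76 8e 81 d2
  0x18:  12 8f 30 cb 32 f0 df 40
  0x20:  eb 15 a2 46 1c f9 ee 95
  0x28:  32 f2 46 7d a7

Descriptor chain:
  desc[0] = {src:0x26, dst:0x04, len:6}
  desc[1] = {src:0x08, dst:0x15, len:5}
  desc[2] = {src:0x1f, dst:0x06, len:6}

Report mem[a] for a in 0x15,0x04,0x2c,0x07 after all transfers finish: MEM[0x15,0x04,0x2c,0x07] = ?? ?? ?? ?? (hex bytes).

MEM[0x15,0x04,0x2c,0x07] = 46 ee a7 eb

D0: mem[0x04..0x09] <- [ee 95 32 f2 46 7d]
D1: mem[0x15..0x19] <- [46 7d 79 1b 62]
D2: mem[0x06..0x0b] <- [40 eb 15 a2 46 1c]
query mem[0x15]=0x46, mem[0x04]=0xee, mem[0x2c]=0xa7, mem[0x07]=0xeb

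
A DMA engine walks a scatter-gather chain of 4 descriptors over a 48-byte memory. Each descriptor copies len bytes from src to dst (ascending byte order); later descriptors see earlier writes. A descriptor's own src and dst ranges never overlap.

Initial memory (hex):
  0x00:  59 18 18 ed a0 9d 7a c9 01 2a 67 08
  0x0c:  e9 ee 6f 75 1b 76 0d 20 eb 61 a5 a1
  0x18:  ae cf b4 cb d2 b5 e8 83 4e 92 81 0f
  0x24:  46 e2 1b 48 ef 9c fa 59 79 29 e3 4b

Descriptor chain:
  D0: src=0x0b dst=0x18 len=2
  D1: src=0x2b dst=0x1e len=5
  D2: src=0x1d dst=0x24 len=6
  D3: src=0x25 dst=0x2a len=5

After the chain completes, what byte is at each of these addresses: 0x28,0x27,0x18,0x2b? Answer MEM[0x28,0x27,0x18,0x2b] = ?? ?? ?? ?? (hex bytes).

[0] 0x0b->0x18 len=2 : 08 e9
[1] 0x2b->0x1e len=5 : 59 79 29 e3 4b
[2] 0x1d->0x24 len=6 : b5 59 79 29 e3 4b
[3] 0x25->0x2a len=5 : 59 79 29 e3 4b
query mem[0x28]=0xe3, mem[0x27]=0x29, mem[0x18]=0x08, mem[0x2b]=0x79

MEM[0x28,0x27,0x18,0x2b] = e3 29 08 79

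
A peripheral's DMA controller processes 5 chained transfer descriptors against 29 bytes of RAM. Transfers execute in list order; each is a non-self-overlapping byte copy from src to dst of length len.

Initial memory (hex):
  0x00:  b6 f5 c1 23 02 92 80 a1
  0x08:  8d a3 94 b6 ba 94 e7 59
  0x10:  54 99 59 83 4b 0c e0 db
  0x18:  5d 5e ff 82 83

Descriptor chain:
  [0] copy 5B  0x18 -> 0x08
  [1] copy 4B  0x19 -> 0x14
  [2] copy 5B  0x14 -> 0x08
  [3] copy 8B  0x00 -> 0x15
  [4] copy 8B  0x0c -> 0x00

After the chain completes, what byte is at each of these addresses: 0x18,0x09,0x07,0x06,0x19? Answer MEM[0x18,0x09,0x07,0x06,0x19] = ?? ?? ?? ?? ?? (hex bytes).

MEM[0x18,0x09,0x07,0x06,0x19] = 23 ff 83 59 02

D0: mem[0x08..0x0c] <- [5d 5e ff 82 83]
D1: mem[0x14..0x17] <- [5e ff 82 83]
D2: mem[0x08..0x0c] <- [5e ff 82 83 5d]
D3: mem[0x15..0x1c] <- [b6 f5 c1 23 02 92 80 a1]
D4: mem[0x00..0x07] <- [5d 94 e7 59 54 99 59 83]
query mem[0x18]=0x23, mem[0x09]=0xff, mem[0x07]=0x83, mem[0x06]=0x59, mem[0x19]=0x02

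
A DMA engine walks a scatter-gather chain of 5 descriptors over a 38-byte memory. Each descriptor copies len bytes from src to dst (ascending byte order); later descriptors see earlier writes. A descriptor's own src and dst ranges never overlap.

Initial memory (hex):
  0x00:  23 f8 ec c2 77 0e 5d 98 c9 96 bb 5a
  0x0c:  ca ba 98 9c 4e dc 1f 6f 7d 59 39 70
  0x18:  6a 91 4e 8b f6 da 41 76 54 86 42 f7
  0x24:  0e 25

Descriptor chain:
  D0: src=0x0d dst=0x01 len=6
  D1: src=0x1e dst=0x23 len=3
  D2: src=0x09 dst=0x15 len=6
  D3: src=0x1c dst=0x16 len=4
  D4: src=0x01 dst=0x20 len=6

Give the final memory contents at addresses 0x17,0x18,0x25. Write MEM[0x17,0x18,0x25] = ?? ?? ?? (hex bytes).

MEM[0x17,0x18,0x25] = da 41 1f

[0] 0x0d->0x01 len=6 : ba 98 9c 4e dc 1f
[1] 0x1e->0x23 len=3 : 41 76 54
[2] 0x09->0x15 len=6 : 96 bb 5a ca ba 98
[3] 0x1c->0x16 len=4 : f6 da 41 76
[4] 0x01->0x20 len=6 : ba 98 9c 4e dc 1f
query mem[0x17]=0xda, mem[0x18]=0x41, mem[0x25]=0x1f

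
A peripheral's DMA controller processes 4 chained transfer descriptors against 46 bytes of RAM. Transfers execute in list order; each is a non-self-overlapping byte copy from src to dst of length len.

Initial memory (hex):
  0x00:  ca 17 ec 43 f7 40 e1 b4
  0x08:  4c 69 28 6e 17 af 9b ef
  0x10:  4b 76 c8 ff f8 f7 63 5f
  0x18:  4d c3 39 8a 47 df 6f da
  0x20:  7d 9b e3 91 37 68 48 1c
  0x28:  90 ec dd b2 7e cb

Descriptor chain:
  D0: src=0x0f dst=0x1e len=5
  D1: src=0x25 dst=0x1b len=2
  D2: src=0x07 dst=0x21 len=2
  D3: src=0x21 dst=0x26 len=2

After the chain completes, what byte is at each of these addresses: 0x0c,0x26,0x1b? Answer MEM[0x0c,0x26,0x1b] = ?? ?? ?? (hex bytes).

  after D0: wrote 5B at 0x1e = ef4b76c8ff
  after D1: wrote 2B at 0x1b = 6848
  after D2: wrote 2B at 0x21 = b44c
  after D3: wrote 2B at 0x26 = b44c
query mem[0x0c]=0x17, mem[0x26]=0xb4, mem[0x1b]=0x68

MEM[0x0c,0x26,0x1b] = 17 b4 68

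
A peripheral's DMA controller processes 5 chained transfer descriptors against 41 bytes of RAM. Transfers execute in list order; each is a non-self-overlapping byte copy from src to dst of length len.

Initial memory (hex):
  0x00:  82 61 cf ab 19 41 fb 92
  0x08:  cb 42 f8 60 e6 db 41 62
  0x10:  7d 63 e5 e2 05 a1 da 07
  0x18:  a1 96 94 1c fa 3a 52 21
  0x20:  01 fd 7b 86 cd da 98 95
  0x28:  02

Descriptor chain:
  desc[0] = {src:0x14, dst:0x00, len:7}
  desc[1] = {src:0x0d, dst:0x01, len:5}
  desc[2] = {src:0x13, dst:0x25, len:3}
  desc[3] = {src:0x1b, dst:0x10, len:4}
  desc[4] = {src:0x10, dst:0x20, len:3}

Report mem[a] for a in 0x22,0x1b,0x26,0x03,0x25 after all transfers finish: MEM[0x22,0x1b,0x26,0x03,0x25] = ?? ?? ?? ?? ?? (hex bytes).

#0 dst[0x00+7] := {0x05,0xa1,0xda,0x07,0xa1,0x96,0x94}
#1 dst[0x01+5] := {0xdb,0x41,0x62,0x7d,0x63}
#2 dst[0x25+3] := {0xe2,0x05,0xa1}
#3 dst[0x10+4] := {0x1c,0xfa,0x3a,0x52}
#4 dst[0x20+3] := {0x1c,0xfa,0x3a}
query mem[0x22]=0x3a, mem[0x1b]=0x1c, mem[0x26]=0x05, mem[0x03]=0x62, mem[0x25]=0xe2

MEM[0x22,0x1b,0x26,0x03,0x25] = 3a 1c 05 62 e2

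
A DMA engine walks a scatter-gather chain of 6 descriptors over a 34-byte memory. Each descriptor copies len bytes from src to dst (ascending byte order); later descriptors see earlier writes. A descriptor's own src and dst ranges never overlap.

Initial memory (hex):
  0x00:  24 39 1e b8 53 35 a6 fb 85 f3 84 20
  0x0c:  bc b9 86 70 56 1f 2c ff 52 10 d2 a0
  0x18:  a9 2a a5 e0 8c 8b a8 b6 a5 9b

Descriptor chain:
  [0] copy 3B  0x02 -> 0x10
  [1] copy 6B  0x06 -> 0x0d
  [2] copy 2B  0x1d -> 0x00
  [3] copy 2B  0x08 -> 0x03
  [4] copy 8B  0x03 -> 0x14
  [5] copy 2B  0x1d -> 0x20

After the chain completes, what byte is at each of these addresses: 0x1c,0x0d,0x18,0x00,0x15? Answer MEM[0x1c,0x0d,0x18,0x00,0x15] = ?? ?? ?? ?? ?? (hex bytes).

MEM[0x1c,0x0d,0x18,0x00,0x15] = 8c a6 fb 8b f3

#0 dst[0x10+3] := {0x1e,0xb8,0x53}
#1 dst[0x0d+6] := {0xa6,0xfb,0x85,0xf3,0x84,0x20}
#2 dst[0x00+2] := {0x8b,0xa8}
#3 dst[0x03+2] := {0x85,0xf3}
#4 dst[0x14+8] := {0x85,0xf3,0x35,0xa6,0xfb,0x85,0xf3,0x84}
#5 dst[0x20+2] := {0x8b,0xa8}
query mem[0x1c]=0x8c, mem[0x0d]=0xa6, mem[0x18]=0xfb, mem[0x00]=0x8b, mem[0x15]=0xf3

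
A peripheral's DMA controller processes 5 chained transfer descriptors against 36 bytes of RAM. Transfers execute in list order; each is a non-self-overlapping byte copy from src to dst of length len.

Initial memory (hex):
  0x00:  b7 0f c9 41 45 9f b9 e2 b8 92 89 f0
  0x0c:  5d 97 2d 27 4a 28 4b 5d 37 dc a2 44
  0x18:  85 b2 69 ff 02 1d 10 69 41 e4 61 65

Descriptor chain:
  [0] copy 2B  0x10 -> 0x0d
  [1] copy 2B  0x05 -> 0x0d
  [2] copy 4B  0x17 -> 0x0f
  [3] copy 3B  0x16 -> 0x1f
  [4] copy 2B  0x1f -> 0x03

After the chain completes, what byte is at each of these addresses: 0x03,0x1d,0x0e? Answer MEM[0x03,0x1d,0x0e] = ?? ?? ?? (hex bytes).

MEM[0x03,0x1d,0x0e] = a2 1d b9

  after D0: wrote 2B at 0x0d = 4a28
  after D1: wrote 2B at 0x0d = 9fb9
  after D2: wrote 4B at 0x0f = 4485b269
  after D3: wrote 3B at 0x1f = a24485
  after D4: wrote 2B at 0x03 = a244
query mem[0x03]=0xa2, mem[0x1d]=0x1d, mem[0x0e]=0xb9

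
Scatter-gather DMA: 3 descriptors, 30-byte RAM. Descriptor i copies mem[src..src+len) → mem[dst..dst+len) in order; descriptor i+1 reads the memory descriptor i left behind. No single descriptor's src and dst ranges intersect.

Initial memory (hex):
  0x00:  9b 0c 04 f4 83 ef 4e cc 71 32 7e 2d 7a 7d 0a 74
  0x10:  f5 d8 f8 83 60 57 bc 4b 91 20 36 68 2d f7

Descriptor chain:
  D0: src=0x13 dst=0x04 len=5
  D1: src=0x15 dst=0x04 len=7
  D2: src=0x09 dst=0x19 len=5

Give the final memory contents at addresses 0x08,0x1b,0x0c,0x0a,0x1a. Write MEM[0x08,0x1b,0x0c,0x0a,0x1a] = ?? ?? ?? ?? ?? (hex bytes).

#0 dst[0x04+5] := {0x83,0x60,0x57,0xbc,0x4b}
#1 dst[0x04+7] := {0x57,0xbc,0x4b,0x91,0x20,0x36,0x68}
#2 dst[0x19+5] := {0x36,0x68,0x2d,0x7a,0x7d}
query mem[0x08]=0x20, mem[0x1b]=0x2d, mem[0x0c]=0x7a, mem[0x0a]=0x68, mem[0x1a]=0x68

MEM[0x08,0x1b,0x0c,0x0a,0x1a] = 20 2d 7a 68 68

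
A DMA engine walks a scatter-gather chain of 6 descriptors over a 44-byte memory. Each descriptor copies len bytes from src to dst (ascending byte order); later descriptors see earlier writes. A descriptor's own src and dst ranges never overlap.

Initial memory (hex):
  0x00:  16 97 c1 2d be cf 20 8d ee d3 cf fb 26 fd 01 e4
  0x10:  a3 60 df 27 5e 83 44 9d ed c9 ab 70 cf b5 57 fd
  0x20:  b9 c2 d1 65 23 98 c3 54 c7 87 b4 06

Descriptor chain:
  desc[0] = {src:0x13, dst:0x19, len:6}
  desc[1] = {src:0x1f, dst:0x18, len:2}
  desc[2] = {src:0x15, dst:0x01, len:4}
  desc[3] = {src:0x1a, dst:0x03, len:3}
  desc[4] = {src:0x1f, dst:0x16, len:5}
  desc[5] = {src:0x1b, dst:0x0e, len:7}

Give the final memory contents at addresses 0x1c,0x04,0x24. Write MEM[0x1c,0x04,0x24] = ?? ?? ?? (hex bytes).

MEM[0x1c,0x04,0x24] = 44 83 23

D0: mem[0x19..0x1e] <- [27 5e 83 44 9d ed]
D1: mem[0x18..0x19] <- [fd b9]
D2: mem[0x01..0x04] <- [83 44 9d fd]
D3: mem[0x03..0x05] <- [5e 83 44]
D4: mem[0x16..0x1a] <- [fd b9 c2 d1 65]
D5: mem[0x0e..0x14] <- [83 44 9d ed fd b9 c2]
query mem[0x1c]=0x44, mem[0x04]=0x83, mem[0x24]=0x23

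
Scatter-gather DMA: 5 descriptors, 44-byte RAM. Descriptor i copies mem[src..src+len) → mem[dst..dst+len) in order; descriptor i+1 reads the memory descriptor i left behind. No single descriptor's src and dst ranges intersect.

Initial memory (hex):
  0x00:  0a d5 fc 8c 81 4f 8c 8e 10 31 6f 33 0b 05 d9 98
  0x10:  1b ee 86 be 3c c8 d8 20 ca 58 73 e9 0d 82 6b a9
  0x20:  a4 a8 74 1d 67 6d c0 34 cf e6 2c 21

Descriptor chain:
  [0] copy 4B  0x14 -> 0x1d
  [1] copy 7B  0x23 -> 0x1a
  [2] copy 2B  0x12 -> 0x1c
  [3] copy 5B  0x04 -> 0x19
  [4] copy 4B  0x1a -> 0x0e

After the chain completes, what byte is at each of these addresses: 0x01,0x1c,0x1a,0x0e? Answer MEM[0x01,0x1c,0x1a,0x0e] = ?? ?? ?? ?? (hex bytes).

MEM[0x01,0x1c,0x1a,0x0e] = d5 8e 4f 4f

[0] 0x14->0x1d len=4 : 3c c8 d8 20
[1] 0x23->0x1a len=7 : 1d 67 6d c0 34 cf e6
[2] 0x12->0x1c len=2 : 86 be
[3] 0x04->0x19 len=5 : 81 4f 8c 8e 10
[4] 0x1a->0x0e len=4 : 4f 8c 8e 10
query mem[0x01]=0xd5, mem[0x1c]=0x8e, mem[0x1a]=0x4f, mem[0x0e]=0x4f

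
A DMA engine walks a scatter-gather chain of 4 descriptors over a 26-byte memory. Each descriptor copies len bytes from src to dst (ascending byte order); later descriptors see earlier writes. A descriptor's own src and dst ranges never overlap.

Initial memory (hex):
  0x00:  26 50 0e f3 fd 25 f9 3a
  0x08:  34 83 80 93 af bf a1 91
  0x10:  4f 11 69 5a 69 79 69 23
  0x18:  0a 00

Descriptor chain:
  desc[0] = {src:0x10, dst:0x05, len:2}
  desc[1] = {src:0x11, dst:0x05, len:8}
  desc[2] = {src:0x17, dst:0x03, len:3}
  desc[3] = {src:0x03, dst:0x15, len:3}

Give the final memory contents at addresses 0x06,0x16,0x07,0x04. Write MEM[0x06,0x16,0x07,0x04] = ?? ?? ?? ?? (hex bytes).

MEM[0x06,0x16,0x07,0x04] = 69 0a 5a 0a

  after D0: wrote 2B at 0x05 = 4f11
  after D1: wrote 8B at 0x05 = 11695a697969230a
  after D2: wrote 3B at 0x03 = 230a00
  after D3: wrote 3B at 0x15 = 230a00
query mem[0x06]=0x69, mem[0x16]=0x0a, mem[0x07]=0x5a, mem[0x04]=0x0a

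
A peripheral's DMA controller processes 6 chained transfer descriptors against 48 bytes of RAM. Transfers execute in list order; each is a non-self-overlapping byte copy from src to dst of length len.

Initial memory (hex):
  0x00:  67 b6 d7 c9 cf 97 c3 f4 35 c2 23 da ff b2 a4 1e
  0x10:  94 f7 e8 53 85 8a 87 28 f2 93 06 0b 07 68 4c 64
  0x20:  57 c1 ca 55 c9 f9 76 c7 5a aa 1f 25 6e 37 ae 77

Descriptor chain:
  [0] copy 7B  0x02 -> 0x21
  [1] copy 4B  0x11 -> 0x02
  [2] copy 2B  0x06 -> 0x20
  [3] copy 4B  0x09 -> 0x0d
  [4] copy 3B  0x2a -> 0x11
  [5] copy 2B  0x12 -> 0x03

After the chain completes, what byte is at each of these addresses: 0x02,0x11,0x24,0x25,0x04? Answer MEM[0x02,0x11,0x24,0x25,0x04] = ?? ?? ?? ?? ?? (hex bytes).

MEM[0x02,0x11,0x24,0x25,0x04] = f7 1f 97 c3 6e

D0: mem[0x21..0x27] <- [d7 c9 cf 97 c3 f4 35]
D1: mem[0x02..0x05] <- [f7 e8 53 85]
D2: mem[0x20..0x21] <- [c3 f4]
D3: mem[0x0d..0x10] <- [c2 23 da ff]
D4: mem[0x11..0x13] <- [1f 25 6e]
D5: mem[0x03..0x04] <- [25 6e]
query mem[0x02]=0xf7, mem[0x11]=0x1f, mem[0x24]=0x97, mem[0x25]=0xc3, mem[0x04]=0x6e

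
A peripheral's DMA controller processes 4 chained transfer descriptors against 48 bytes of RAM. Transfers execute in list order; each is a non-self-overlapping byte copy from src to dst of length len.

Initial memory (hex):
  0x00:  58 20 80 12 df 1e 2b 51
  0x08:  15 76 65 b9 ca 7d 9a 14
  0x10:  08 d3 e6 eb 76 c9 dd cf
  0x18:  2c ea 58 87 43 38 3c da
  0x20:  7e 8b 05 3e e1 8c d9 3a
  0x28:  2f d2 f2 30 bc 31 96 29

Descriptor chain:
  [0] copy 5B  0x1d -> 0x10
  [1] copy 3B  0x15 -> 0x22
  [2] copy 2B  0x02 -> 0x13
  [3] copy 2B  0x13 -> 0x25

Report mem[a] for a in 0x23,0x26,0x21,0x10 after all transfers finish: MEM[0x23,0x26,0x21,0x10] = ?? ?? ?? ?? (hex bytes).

  after D0: wrote 5B at 0x10 = 383cda7e8b
  after D1: wrote 3B at 0x22 = c9ddcf
  after D2: wrote 2B at 0x13 = 8012
  after D3: wrote 2B at 0x25 = 8012
query mem[0x23]=0xdd, mem[0x26]=0x12, mem[0x21]=0x8b, mem[0x10]=0x38

MEM[0x23,0x26,0x21,0x10] = dd 12 8b 38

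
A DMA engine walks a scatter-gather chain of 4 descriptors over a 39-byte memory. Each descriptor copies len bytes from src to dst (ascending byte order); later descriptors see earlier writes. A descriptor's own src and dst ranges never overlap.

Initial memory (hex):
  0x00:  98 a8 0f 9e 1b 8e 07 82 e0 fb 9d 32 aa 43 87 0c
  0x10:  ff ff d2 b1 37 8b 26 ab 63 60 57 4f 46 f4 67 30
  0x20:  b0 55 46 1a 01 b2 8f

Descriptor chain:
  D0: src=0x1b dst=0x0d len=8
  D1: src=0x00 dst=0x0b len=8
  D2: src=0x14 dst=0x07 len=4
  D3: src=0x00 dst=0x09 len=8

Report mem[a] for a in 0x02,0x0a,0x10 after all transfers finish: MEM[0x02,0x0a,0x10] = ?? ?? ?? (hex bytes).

  after D0: wrote 8B at 0x0d = 4f46f46730b05546
  after D1: wrote 8B at 0x0b = 98a80f9e1b8e0782
  after D2: wrote 4B at 0x07 = 468b26ab
  after D3: wrote 8B at 0x09 = 98a80f9e1b8e0746
query mem[0x02]=0x0f, mem[0x0a]=0xa8, mem[0x10]=0x46

MEM[0x02,0x0a,0x10] = 0f a8 46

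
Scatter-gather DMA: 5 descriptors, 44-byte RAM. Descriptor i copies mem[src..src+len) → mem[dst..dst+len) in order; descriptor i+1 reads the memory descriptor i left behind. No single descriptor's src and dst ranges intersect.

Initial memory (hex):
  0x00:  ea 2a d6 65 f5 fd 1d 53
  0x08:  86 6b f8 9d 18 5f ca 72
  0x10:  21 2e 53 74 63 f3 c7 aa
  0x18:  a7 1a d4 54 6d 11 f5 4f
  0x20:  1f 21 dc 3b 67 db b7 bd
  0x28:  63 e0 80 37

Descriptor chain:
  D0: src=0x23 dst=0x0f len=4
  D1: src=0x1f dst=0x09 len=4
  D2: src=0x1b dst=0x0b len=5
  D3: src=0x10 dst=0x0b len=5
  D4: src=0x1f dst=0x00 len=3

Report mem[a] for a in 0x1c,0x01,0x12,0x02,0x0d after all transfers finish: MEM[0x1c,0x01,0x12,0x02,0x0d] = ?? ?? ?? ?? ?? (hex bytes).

MEM[0x1c,0x01,0x12,0x02,0x0d] = 6d 1f b7 21 b7

  after D0: wrote 4B at 0x0f = 3b67dbb7
  after D1: wrote 4B at 0x09 = 4f1f21dc
  after D2: wrote 5B at 0x0b = 546d11f54f
  after D3: wrote 5B at 0x0b = 67dbb77463
  after D4: wrote 3B at 0x00 = 4f1f21
query mem[0x1c]=0x6d, mem[0x01]=0x1f, mem[0x12]=0xb7, mem[0x02]=0x21, mem[0x0d]=0xb7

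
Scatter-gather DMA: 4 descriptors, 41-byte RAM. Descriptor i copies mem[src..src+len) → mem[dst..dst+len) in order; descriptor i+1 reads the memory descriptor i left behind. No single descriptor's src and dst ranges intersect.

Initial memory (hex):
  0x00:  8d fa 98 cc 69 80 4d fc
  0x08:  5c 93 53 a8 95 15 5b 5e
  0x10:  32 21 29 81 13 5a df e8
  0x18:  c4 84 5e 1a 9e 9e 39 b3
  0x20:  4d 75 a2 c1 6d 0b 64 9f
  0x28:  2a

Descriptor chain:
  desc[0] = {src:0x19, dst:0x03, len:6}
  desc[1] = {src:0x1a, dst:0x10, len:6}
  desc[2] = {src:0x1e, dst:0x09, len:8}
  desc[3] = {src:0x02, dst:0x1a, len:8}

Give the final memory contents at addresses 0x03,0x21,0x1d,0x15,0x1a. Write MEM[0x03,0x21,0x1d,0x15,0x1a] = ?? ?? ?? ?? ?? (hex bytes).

[0] 0x19->0x03 len=6 : 84 5e 1a 9e 9e 39
[1] 0x1a->0x10 len=6 : 5e 1a 9e 9e 39 b3
[2] 0x1e->0x09 len=8 : 39 b3 4d 75 a2 c1 6d 0b
[3] 0x02->0x1a len=8 : 98 84 5e 1a 9e 9e 39 39
query mem[0x03]=0x84, mem[0x21]=0x39, mem[0x1d]=0x1a, mem[0x15]=0xb3, mem[0x1a]=0x98

MEM[0x03,0x21,0x1d,0x15,0x1a] = 84 39 1a b3 98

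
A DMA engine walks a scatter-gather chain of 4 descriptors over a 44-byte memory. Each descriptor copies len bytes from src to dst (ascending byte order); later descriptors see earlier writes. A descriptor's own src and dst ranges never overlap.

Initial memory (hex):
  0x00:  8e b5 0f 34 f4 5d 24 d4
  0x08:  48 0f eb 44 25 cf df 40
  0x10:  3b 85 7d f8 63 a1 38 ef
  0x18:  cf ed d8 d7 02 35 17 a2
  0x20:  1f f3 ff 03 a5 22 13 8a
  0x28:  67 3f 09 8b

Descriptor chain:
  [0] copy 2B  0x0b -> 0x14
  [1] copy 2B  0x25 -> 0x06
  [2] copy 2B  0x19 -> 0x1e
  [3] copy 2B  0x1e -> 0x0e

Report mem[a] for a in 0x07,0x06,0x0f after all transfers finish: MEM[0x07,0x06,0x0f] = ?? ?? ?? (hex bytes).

  after D0: wrote 2B at 0x14 = 4425
  after D1: wrote 2B at 0x06 = 2213
  after D2: wrote 2B at 0x1e = edd8
  after D3: wrote 2B at 0x0e = edd8
query mem[0x07]=0x13, mem[0x06]=0x22, mem[0x0f]=0xd8

MEM[0x07,0x06,0x0f] = 13 22 d8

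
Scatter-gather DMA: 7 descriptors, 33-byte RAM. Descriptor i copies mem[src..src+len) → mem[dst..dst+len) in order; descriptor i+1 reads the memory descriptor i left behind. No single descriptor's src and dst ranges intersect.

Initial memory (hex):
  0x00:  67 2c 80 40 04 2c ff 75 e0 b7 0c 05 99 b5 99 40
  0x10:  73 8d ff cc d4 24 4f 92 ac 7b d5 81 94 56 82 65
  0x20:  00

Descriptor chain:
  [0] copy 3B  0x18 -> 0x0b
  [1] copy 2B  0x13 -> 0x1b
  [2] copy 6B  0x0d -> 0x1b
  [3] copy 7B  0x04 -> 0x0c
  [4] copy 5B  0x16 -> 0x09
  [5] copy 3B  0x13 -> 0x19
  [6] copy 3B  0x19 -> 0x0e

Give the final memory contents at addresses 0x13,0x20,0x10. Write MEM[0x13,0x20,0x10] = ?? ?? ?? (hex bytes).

#0 dst[0x0b+3] := {0xac,0x7b,0xd5}
#1 dst[0x1b+2] := {0xcc,0xd4}
#2 dst[0x1b+6] := {0xd5,0x99,0x40,0x73,0x8d,0xff}
#3 dst[0x0c+7] := {0x04,0x2c,0xff,0x75,0xe0,0xb7,0x0c}
#4 dst[0x09+5] := {0x4f,0x92,0xac,0x7b,0xd5}
#5 dst[0x19+3] := {0xcc,0xd4,0x24}
#6 dst[0x0e+3] := {0xcc,0xd4,0x24}
query mem[0x13]=0xcc, mem[0x20]=0xff, mem[0x10]=0x24

MEM[0x13,0x20,0x10] = cc ff 24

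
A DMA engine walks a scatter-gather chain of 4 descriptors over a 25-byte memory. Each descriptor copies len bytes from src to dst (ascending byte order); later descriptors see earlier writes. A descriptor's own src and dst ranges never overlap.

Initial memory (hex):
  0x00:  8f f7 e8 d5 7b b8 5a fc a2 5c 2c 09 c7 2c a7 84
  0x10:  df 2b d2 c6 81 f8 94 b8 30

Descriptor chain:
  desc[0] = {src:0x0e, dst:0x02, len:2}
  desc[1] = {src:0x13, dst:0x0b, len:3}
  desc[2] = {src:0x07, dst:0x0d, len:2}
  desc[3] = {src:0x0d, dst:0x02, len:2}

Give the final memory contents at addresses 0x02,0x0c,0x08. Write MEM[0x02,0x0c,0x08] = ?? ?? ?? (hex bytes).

#0 dst[0x02+2] := {0xa7,0x84}
#1 dst[0x0b+3] := {0xc6,0x81,0xf8}
#2 dst[0x0d+2] := {0xfc,0xa2}
#3 dst[0x02+2] := {0xfc,0xa2}
query mem[0x02]=0xfc, mem[0x0c]=0x81, mem[0x08]=0xa2

MEM[0x02,0x0c,0x08] = fc 81 a2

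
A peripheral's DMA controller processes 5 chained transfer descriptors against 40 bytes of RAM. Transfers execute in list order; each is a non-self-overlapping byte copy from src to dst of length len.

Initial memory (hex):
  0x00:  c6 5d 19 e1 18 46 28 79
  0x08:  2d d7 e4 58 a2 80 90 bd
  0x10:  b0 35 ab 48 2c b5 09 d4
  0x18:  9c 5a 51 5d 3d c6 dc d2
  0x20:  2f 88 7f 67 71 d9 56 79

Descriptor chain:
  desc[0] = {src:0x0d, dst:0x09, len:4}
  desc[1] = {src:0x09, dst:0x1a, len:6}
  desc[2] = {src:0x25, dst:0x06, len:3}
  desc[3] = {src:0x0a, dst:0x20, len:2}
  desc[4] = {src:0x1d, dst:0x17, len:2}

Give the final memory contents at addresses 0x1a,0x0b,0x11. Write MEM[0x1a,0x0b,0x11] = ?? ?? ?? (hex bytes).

D0: mem[0x09..0x0c] <- [80 90 bd b0]
D1: mem[0x1a..0x1f] <- [80 90 bd b0 80 90]
D2: mem[0x06..0x08] <- [d9 56 79]
D3: mem[0x20..0x21] <- [90 bd]
D4: mem[0x17..0x18] <- [b0 80]
query mem[0x1a]=0x80, mem[0x0b]=0xbd, mem[0x11]=0x35

MEM[0x1a,0x0b,0x11] = 80 bd 35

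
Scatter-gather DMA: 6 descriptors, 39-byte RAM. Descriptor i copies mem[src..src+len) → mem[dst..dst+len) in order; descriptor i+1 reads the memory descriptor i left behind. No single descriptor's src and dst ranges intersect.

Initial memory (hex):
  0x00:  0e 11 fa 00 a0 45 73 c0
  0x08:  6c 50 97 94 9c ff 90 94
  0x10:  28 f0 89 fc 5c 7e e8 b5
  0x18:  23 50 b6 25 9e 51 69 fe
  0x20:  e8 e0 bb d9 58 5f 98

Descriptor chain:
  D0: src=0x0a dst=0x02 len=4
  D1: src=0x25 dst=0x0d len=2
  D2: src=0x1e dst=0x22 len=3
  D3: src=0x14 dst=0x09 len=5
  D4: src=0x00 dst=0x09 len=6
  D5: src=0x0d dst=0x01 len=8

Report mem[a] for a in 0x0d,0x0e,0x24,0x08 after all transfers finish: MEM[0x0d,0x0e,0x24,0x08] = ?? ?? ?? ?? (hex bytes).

MEM[0x0d,0x0e,0x24,0x08] = 9c ff e8 5c

#0 dst[0x02+4] := {0x97,0x94,0x9c,0xff}
#1 dst[0x0d+2] := {0x5f,0x98}
#2 dst[0x22+3] := {0x69,0xfe,0xe8}
#3 dst[0x09+5] := {0x5c,0x7e,0xe8,0xb5,0x23}
#4 dst[0x09+6] := {0x0e,0x11,0x97,0x94,0x9c,0xff}
#5 dst[0x01+8] := {0x9c,0xff,0x94,0x28,0xf0,0x89,0xfc,0x5c}
query mem[0x0d]=0x9c, mem[0x0e]=0xff, mem[0x24]=0xe8, mem[0x08]=0x5c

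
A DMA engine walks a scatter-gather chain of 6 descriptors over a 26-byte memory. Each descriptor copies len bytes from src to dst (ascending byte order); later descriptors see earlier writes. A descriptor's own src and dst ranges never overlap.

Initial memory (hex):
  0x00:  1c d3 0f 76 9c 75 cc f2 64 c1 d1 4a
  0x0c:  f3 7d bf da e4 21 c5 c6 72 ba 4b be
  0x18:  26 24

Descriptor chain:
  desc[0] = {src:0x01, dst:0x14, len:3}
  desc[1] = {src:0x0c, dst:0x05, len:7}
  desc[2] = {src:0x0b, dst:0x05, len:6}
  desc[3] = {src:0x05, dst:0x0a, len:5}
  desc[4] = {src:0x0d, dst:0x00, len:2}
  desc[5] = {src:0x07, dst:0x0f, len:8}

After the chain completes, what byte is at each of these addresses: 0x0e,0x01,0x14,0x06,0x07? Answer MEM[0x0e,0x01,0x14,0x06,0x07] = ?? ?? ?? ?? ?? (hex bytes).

#0 dst[0x14+3] := {0xd3,0x0f,0x76}
#1 dst[0x05+7] := {0xf3,0x7d,0xbf,0xda,0xe4,0x21,0xc5}
#2 dst[0x05+6] := {0xc5,0xf3,0x7d,0xbf,0xda,0xe4}
#3 dst[0x0a+5] := {0xc5,0xf3,0x7d,0xbf,0xda}
#4 dst[0x00+2] := {0xbf,0xda}
#5 dst[0x0f+8] := {0x7d,0xbf,0xda,0xc5,0xf3,0x7d,0xbf,0xda}
query mem[0x0e]=0xda, mem[0x01]=0xda, mem[0x14]=0x7d, mem[0x06]=0xf3, mem[0x07]=0x7d

MEM[0x0e,0x01,0x14,0x06,0x07] = da da 7d f3 7d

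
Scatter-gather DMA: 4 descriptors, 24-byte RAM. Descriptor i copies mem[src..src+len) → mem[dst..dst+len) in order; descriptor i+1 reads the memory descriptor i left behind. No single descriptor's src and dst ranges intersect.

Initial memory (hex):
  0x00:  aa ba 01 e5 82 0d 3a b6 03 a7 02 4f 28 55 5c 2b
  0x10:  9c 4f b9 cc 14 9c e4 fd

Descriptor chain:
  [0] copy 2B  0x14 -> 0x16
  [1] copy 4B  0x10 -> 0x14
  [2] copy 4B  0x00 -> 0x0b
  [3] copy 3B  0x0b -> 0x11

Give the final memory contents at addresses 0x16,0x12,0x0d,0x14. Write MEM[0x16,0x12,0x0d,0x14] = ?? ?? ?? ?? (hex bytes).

MEM[0x16,0x12,0x0d,0x14] = b9 ba 01 9c

[0] 0x14->0x16 len=2 : 14 9c
[1] 0x10->0x14 len=4 : 9c 4f b9 cc
[2] 0x00->0x0b len=4 : aa ba 01 e5
[3] 0x0b->0x11 len=3 : aa ba 01
query mem[0x16]=0xb9, mem[0x12]=0xba, mem[0x0d]=0x01, mem[0x14]=0x9c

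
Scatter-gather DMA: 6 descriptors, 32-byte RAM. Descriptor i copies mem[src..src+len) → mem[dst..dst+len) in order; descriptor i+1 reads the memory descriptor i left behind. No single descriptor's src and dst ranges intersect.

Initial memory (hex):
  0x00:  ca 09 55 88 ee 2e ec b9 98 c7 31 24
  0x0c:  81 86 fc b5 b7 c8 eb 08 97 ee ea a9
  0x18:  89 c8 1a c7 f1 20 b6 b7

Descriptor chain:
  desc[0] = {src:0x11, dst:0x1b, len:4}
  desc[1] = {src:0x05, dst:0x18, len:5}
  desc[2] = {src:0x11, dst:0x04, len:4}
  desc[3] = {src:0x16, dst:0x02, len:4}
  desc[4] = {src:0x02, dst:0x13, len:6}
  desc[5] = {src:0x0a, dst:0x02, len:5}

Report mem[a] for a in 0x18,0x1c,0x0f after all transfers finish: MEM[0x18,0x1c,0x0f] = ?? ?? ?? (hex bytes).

MEM[0x18,0x1c,0x0f] = 97 c7 b5

D0: mem[0x1b..0x1e] <- [c8 eb 08 97]
D1: mem[0x18..0x1c] <- [2e ec b9 98 c7]
D2: mem[0x04..0x07] <- [c8 eb 08 97]
D3: mem[0x02..0x05] <- [ea a9 2e ec]
D4: mem[0x13..0x18] <- [ea a9 2e ec 08 97]
D5: mem[0x02..0x06] <- [31 24 81 86 fc]
query mem[0x18]=0x97, mem[0x1c]=0xc7, mem[0x0f]=0xb5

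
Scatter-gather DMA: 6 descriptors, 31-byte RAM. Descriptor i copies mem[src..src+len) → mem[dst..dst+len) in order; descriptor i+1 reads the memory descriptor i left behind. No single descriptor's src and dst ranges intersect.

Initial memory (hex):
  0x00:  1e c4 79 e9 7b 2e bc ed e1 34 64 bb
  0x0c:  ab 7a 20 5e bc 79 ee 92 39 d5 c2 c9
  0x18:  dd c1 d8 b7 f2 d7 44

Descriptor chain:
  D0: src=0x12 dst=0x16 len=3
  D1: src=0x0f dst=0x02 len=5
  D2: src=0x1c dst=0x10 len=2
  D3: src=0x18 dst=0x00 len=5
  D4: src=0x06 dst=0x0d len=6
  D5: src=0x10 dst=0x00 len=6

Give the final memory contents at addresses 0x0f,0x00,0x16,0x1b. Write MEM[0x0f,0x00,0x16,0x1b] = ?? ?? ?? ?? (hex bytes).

MEM[0x0f,0x00,0x16,0x1b] = e1 34 ee b7

  after D0: wrote 3B at 0x16 = ee9239
  after D1: wrote 5B at 0x02 = 5ebc79ee92
  after D2: wrote 2B at 0x10 = f2d7
  after D3: wrote 5B at 0x00 = 39c1d8b7f2
  after D4: wrote 6B at 0x0d = 92ede13464bb
  after D5: wrote 6B at 0x00 = 3464bb9239d5
query mem[0x0f]=0xe1, mem[0x00]=0x34, mem[0x16]=0xee, mem[0x1b]=0xb7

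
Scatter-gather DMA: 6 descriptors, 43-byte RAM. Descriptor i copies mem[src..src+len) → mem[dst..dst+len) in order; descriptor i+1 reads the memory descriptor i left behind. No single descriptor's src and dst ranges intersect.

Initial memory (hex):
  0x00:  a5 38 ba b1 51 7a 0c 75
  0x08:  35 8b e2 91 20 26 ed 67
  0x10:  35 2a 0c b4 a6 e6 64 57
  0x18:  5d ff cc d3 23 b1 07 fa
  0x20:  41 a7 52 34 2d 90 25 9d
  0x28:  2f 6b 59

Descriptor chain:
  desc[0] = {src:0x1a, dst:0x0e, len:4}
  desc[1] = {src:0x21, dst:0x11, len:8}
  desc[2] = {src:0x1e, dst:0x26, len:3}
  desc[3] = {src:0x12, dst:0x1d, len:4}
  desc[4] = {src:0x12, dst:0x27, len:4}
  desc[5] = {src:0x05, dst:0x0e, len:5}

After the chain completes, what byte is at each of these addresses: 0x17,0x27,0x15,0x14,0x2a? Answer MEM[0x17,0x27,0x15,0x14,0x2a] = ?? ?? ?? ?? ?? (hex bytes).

MEM[0x17,0x27,0x15,0x14,0x2a] = 9d 52 90 2d 90

#0 dst[0x0e+4] := {0xcc,0xd3,0x23,0xb1}
#1 dst[0x11+8] := {0xa7,0x52,0x34,0x2d,0x90,0x25,0x9d,0x2f}
#2 dst[0x26+3] := {0x07,0xfa,0x41}
#3 dst[0x1d+4] := {0x52,0x34,0x2d,0x90}
#4 dst[0x27+4] := {0x52,0x34,0x2d,0x90}
#5 dst[0x0e+5] := {0x7a,0x0c,0x75,0x35,0x8b}
query mem[0x17]=0x9d, mem[0x27]=0x52, mem[0x15]=0x90, mem[0x14]=0x2d, mem[0x2a]=0x90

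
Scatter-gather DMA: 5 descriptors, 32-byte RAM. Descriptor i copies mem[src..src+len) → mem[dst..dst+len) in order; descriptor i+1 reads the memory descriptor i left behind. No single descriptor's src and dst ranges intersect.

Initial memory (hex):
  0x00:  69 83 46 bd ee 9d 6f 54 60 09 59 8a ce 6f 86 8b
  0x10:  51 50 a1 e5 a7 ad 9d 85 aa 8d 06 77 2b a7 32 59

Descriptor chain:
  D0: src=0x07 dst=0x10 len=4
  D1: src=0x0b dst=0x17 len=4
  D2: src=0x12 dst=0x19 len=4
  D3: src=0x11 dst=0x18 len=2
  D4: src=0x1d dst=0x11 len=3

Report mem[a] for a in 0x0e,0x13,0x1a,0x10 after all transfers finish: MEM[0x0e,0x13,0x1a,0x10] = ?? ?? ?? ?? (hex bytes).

D0: mem[0x10..0x13] <- [54 60 09 59]
D1: mem[0x17..0x1a] <- [8a ce 6f 86]
D2: mem[0x19..0x1c] <- [09 59 a7 ad]
D3: mem[0x18..0x19] <- [60 09]
D4: mem[0x11..0x13] <- [a7 32 59]
query mem[0x0e]=0x86, mem[0x13]=0x59, mem[0x1a]=0x59, mem[0x10]=0x54

MEM[0x0e,0x13,0x1a,0x10] = 86 59 59 54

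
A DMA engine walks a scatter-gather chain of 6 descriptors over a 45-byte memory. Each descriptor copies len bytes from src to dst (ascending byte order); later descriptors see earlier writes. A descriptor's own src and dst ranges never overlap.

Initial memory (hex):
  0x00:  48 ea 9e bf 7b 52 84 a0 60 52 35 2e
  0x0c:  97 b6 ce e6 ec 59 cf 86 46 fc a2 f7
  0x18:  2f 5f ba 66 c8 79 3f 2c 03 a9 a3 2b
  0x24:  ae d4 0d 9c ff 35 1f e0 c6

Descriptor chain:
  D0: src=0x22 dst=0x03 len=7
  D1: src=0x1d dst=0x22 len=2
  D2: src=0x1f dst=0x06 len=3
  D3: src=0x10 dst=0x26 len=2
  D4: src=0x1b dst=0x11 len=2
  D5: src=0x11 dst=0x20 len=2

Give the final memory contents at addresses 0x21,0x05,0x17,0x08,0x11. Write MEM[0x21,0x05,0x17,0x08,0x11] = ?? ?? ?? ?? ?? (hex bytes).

MEM[0x21,0x05,0x17,0x08,0x11] = c8 ae f7 a9 66

  after D0: wrote 7B at 0x03 = a32baed40d9cff
  after D1: wrote 2B at 0x22 = 793f
  after D2: wrote 3B at 0x06 = 2c03a9
  after D3: wrote 2B at 0x26 = ec59
  after D4: wrote 2B at 0x11 = 66c8
  after D5: wrote 2B at 0x20 = 66c8
query mem[0x21]=0xc8, mem[0x05]=0xae, mem[0x17]=0xf7, mem[0x08]=0xa9, mem[0x11]=0x66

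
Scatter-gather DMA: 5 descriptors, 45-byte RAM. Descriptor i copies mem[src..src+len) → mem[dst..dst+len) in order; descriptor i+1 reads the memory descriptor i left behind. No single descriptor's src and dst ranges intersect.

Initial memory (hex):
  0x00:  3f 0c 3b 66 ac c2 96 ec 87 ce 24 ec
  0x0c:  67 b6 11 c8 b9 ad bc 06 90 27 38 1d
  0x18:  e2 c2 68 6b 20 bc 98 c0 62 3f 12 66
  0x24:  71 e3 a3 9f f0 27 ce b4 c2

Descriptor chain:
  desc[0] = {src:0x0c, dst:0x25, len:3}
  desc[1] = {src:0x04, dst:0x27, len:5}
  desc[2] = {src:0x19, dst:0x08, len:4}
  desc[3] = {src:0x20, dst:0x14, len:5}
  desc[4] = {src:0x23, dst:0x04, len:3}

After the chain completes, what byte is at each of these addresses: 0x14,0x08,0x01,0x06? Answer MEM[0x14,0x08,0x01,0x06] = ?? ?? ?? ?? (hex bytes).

[0] 0x0c->0x25 len=3 : 67 b6 11
[1] 0x04->0x27 len=5 : ac c2 96 ec 87
[2] 0x19->0x08 len=4 : c2 68 6b 20
[3] 0x20->0x14 len=5 : 62 3f 12 66 71
[4] 0x23->0x04 len=3 : 66 71 67
query mem[0x14]=0x62, mem[0x08]=0xc2, mem[0x01]=0x0c, mem[0x06]=0x67

MEM[0x14,0x08,0x01,0x06] = 62 c2 0c 67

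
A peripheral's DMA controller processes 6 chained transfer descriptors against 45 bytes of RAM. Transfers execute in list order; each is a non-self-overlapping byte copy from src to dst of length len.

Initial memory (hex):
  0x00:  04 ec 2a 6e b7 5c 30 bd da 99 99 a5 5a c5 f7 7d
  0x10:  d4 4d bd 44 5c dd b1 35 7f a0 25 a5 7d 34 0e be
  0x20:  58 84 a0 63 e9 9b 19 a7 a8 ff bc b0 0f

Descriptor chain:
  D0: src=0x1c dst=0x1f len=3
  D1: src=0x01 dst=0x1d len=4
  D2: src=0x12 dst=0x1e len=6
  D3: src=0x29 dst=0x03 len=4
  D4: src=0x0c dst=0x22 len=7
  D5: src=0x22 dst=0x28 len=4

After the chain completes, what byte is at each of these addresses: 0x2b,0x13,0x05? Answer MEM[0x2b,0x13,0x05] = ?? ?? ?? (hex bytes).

D0: mem[0x1f..0x21] <- [7d 34 0e]
D1: mem[0x1d..0x20] <- [ec 2a 6e b7]
D2: mem[0x1e..0x23] <- [bd 44 5c dd b1 35]
D3: mem[0x03..0x06] <- [ff bc b0 0f]
D4: mem[0x22..0x28] <- [5a c5 f7 7d d4 4d bd]
D5: mem[0x28..0x2b] <- [5a c5 f7 7d]
query mem[0x2b]=0x7d, mem[0x13]=0x44, mem[0x05]=0xb0

MEM[0x2b,0x13,0x05] = 7d 44 b0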